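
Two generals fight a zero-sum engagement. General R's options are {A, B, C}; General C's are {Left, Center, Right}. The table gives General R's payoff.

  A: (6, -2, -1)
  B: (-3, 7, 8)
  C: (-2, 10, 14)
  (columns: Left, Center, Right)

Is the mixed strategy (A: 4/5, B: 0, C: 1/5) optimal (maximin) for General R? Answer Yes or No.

Against Left this mix gives (4/5)·6 + (1/5)·(-2) = 22/5.
Against Center this mix gives (4/5)·(-2) + (1/5)·10 = 2/5.
Against Right this mix gives (4/5)·(-1) + (1/5)·14 = 2.
General C will play Center, holding General R to 2/5. Shifting weight toward the row that does better against Center would raise this floor (the equalizing mix achieves 14/5 against both Center and Left), so the proposed strategy is not optimal.

No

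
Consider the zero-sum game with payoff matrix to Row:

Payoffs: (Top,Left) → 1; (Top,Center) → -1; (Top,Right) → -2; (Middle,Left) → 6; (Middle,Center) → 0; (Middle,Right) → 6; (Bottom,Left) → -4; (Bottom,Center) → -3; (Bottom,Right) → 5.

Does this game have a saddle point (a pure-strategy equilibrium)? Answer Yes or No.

Row minima: Top → -2, Middle → 0, Bottom → -4; maximin = 0.
Column maxima: Left → 6, Center → 0, Right → 6; minimax = 0.
maximin = minimax = 0, so a saddle point exists.

Yes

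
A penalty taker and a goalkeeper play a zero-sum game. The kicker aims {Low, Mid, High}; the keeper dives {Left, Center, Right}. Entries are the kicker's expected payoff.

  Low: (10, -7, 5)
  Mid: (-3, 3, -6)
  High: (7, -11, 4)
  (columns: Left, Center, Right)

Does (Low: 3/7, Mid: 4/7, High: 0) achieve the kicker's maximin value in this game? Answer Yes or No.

Against Left this mix gives (3/7)·10 + (4/7)·(-3) = 18/7.
Against Center this mix gives (3/7)·(-7) + (4/7)·3 = -9/7.
Against Right this mix gives (3/7)·5 + (4/7)·(-6) = -9/7.
All of the keeper's active replies (Center, Right) yield -9/7, and no column does worse for the kicker. The mix makes the keeper indifferent and guarantees -9/7, so it is optimal.

Yes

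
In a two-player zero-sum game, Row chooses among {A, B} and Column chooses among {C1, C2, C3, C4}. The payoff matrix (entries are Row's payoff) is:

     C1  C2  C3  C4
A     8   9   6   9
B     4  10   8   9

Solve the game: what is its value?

Row minima: A → 6, B → 4; maximin = 6.
Column maxima: C1 → 8, C2 → 10, C3 → 8, C4 → 9; minimax = 8.
6 ≠ 8, so there is no saddle point; optimal play is mixed.
C2 is strictly dominated by C1 (it gives Row strictly more in every row), so Column never plays it.
C4 is strictly dominated by C1 (it gives Row strictly more in every row), so Column never plays it.
On the remaining 2×2 (A, B vs C1, C3):
Let Row play A with probability p. Expected payoff against C1: 8p + 4(1−p) = 4p + 4; against C3: 6p + 8(1−p) = −2p + 8.
Setting these equal: 4p + 4 = −2p + 8 ⇒ 6p = 4 ⇒ p = 2/3, and the value is (4)·(2/3) + 4 = 20/3.
For Column: with q = P(C1), equating A's and B's payoffs gives 2q + 6 = −4q + 8 ⇒ q = 1/3.

20/3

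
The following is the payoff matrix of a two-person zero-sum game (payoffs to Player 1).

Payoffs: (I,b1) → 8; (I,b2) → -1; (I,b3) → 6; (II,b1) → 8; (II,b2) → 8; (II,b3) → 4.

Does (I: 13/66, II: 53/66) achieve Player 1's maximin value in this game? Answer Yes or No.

Against b1 this mix gives (13/66)·8 + (53/66)·8 = 8.
Against b2 this mix gives (13/66)·(-1) + (53/66)·8 = 137/22.
Against b3 this mix gives (13/66)·6 + (53/66)·4 = 145/33.
Player 2 will play b3, holding Player 1 to 145/33. Shifting weight toward the row that does better against b3 would raise this floor (the equalizing mix achieves 52/11 against both b3 and b2), so the proposed strategy is not optimal.

No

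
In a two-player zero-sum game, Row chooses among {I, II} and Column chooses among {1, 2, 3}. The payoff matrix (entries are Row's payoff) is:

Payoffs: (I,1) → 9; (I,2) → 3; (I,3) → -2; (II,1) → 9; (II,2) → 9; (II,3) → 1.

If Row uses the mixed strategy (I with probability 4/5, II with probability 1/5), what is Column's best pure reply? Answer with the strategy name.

3

If Column plays 1, Row's expected payoff is (4/5)·9 + (1/5)·9 = 9.
If Column plays 2, Row's expected payoff is (4/5)·3 + (1/5)·9 = 21/5.
If Column plays 3, Row's expected payoff is (4/5)·(-2) + (1/5)·1 = -7/5.
Column minimizes Row's payoff; the smallest is -7/5, so the best response is 3.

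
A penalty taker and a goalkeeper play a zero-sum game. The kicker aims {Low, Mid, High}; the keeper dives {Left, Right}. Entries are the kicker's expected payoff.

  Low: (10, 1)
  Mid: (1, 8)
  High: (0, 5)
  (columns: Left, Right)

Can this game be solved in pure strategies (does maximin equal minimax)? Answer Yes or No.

Row minima: Low → 1, Mid → 1, High → 0; maximin = 1.
Column maxima: Left → 10, Right → 8; minimax = 8.
1 ≠ 8, so no pure-strategy equilibrium exists.

No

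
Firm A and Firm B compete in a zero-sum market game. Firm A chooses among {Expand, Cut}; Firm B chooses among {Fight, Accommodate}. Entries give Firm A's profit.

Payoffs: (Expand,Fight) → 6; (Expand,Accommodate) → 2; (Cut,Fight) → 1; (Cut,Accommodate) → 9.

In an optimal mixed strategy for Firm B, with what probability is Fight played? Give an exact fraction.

Row minima: Expand → 2, Cut → 1; maximin = 2.
Column maxima: Fight → 6, Accommodate → 9; minimax = 6.
2 ≠ 6, so there is no saddle point; optimal play is mixed.
Let Firm A play Expand with probability p. Expected payoff against Fight: 6p + 1(1−p) = 5p + 1; against Accommodate: 2p + 9(1−p) = −7p + 9.
Setting these equal: 5p + 1 = −7p + 9 ⇒ 12p = 8 ⇒ p = 2/3, and the value is (5)·(2/3) + 1 = 13/3.
For Firm B: with q = P(Fight), equating Expand's and Cut's payoffs gives 4q + 2 = −8q + 9 ⇒ q = 7/12.

7/12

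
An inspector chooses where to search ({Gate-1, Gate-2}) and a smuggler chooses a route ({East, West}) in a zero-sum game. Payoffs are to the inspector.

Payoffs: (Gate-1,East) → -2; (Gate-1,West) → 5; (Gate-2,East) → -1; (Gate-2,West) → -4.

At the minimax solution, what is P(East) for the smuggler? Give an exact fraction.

9/10

Row minima: Gate-1 → -2, Gate-2 → -4; maximin = -2.
Column maxima: East → -1, West → 5; minimax = -1.
-2 ≠ -1, so there is no saddle point; optimal play is mixed.
Let the inspector play Gate-1 with probability p. Expected payoff against East: (-2)p + (-1)(1−p) = −p − 1; against West: 5p + (-4)(1−p) = 9p − 4.
Setting these equal: −p − 1 = 9p − 4 ⇒ −10p = -3 ⇒ p = 3/10, and the value is (-1)·(3/10) − 1 = -13/10.
For the smuggler: with q = P(East), equating Gate-1's and Gate-2's payoffs gives −7q + 5 = 3q − 4 ⇒ q = 9/10.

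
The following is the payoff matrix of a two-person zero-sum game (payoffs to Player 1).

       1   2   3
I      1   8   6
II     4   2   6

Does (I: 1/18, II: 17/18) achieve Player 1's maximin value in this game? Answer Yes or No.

No

Against 1 this mix gives (1/18)·1 + (17/18)·4 = 23/6.
Against 2 this mix gives (1/18)·8 + (17/18)·2 = 7/3.
Against 3 this mix gives (1/18)·6 + (17/18)·6 = 6.
Player 2 will play 2, holding Player 1 to 7/3. Shifting weight toward the row that does better against 2 would raise this floor (the equalizing mix achieves 10/3 against both 2 and 1), so the proposed strategy is not optimal.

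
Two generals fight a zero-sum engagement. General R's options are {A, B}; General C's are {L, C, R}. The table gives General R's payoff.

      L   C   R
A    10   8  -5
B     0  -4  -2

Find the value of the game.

-12/5

Row minima: A → -5, B → -4; maximin = -4.
Column maxima: L → 10, C → 8, R → -2; minimax = -2.
-4 ≠ -2, so there is no saddle point; optimal play is mixed.
L is strictly dominated by C (it gives General R strictly more in every row), so General C never plays it.
On the remaining 2×2 (A, B vs C, R):
Let General R play A with probability p. Expected payoff against C: 8p + (-4)(1−p) = 12p − 4; against R: (-5)p + (-2)(1−p) = −3p − 2.
Setting these equal: 12p − 4 = −3p − 2 ⇒ 15p = 2 ⇒ p = 2/15, and the value is (12)·(2/15) − 4 = -12/5.
For General C: with q = P(C), equating A's and B's payoffs gives 13q − 5 = −2q − 2 ⇒ q = 1/5.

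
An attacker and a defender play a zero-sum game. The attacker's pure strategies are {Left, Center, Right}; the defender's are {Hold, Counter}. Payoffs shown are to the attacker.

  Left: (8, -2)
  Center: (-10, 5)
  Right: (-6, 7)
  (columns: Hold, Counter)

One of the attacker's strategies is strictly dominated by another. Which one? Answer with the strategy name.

Center

Right gives a strictly higher payoff than Center against every column: -6 > -10, 7 > 5.
So Center is strictly dominated and the attacker never plays it.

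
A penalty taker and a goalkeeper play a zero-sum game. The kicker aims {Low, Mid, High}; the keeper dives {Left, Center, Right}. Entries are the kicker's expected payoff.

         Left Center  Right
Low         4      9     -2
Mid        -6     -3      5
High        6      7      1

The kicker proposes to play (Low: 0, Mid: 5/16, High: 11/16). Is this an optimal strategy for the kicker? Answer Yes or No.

Yes

Against Left this mix gives (5/16)·(-6) + (11/16)·6 = 9/4.
Against Center this mix gives (5/16)·(-3) + (11/16)·7 = 31/8.
Against Right this mix gives (5/16)·5 + (11/16)·1 = 9/4.
All of the keeper's active replies (Left, Right) yield 9/4, and no column does worse for the kicker. The mix makes the keeper indifferent and guarantees 9/4, so it is optimal.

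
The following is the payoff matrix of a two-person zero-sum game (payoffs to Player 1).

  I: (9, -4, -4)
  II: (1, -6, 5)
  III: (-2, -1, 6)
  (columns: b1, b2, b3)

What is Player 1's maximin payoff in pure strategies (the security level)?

Row minima: I → -4, II → -6, III → -2.
The best of these is -2.

-2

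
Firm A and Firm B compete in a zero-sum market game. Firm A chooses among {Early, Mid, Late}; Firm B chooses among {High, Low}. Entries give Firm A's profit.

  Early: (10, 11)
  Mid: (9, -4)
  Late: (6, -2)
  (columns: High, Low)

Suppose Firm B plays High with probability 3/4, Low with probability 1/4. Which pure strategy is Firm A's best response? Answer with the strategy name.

Expected payoff of Early: (3/4)·10 + (1/4)·11 = 41/4.
Expected payoff of Mid: (3/4)·9 + (1/4)·(-4) = 23/4.
Expected payoff of Late: (3/4)·6 + (1/4)·(-2) = 4.
The largest is 41/4, so Firm A's best response is Early.

Early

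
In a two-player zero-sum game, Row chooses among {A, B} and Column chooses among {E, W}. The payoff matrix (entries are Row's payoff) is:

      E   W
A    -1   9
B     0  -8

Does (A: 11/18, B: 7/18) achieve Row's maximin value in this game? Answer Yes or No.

Against E this mix gives (11/18)·(-1) + (7/18)·0 = -11/18.
Against W this mix gives (11/18)·9 + (7/18)·(-8) = 43/18.
Column will play E, holding Row to -11/18. Shifting weight toward the row that does better against E would raise this floor (the equalizing mix achieves -4/9 against both E and W), so the proposed strategy is not optimal.

No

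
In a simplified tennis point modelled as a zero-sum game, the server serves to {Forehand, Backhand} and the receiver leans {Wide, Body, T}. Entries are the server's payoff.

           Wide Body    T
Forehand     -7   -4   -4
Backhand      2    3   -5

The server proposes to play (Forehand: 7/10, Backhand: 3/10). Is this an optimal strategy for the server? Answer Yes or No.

Yes

Against Wide this mix gives (7/10)·(-7) + (3/10)·2 = -43/10.
Against Body this mix gives (7/10)·(-4) + (3/10)·3 = -19/10.
Against T this mix gives (7/10)·(-4) + (3/10)·(-5) = -43/10.
All of the receiver's active replies (Wide, T) yield -43/10, and no column does worse for the server. The mix makes the receiver indifferent and guarantees -43/10, so it is optimal.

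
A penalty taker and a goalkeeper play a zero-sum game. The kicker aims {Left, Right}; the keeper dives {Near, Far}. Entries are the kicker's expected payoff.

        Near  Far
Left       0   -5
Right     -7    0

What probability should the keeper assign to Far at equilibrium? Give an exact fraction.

7/12

Row minima: Left → -5, Right → -7; maximin = -5.
Column maxima: Near → 0, Far → 0; minimax = 0.
-5 ≠ 0, so there is no saddle point; optimal play is mixed.
Let the kicker play Left with probability p. Expected payoff against Near: 0p + (-7)(1−p) = 7p − 7; against Far: (-5)p + 0(1−p) = −5p.
Setting these equal: 7p − 7 = −5p ⇒ 12p = 7 ⇒ p = 7/12, and the value is (7)·(7/12) − 7 = -35/12.
For the keeper: with q = P(Near), equating Left's and Right's payoffs gives 5q − 5 = −7q ⇒ q = 5/12.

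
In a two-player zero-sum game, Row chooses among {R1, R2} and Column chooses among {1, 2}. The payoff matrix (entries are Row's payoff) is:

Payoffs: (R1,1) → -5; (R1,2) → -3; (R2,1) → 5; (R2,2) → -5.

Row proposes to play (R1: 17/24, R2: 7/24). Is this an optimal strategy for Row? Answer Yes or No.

No

Against 1 this mix gives (17/24)·(-5) + (7/24)·5 = -25/12.
Against 2 this mix gives (17/24)·(-3) + (7/24)·(-5) = -43/12.
Column will play 2, holding Row to -43/12. Shifting weight toward the row that does better against 2 would raise this floor (the equalizing mix achieves -10/3 against both 2 and 1), so the proposed strategy is not optimal.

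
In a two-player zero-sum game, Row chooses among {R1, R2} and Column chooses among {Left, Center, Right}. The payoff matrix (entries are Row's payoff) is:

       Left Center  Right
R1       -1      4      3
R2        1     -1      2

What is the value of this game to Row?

3/7

Row minima: R1 → -1, R2 → -1; maximin = -1.
Column maxima: Left → 1, Center → 4, Right → 3; minimax = 1.
-1 ≠ 1, so there is no saddle point; optimal play is mixed.
Right is strictly dominated by Left (it gives Row strictly more in every row), so Column never plays it.
On the remaining 2×2 (R1, R2 vs Left, Center):
Let Row play R1 with probability p. Expected payoff against Left: (-1)p + 1(1−p) = −2p + 1; against Center: 4p + (-1)(1−p) = 5p − 1.
Setting these equal: −2p + 1 = 5p − 1 ⇒ −7p = -2 ⇒ p = 2/7, and the value is (-2)·(2/7) + 1 = 3/7.
For Column: with q = P(Left), equating R1's and R2's payoffs gives −5q + 4 = 2q − 1 ⇒ q = 5/7.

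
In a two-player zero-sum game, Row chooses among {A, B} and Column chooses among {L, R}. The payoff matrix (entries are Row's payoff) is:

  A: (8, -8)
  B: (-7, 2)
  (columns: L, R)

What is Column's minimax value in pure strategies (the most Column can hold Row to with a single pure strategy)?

2

Column maxima: L → 8, R → 2.
The smallest of these is 2.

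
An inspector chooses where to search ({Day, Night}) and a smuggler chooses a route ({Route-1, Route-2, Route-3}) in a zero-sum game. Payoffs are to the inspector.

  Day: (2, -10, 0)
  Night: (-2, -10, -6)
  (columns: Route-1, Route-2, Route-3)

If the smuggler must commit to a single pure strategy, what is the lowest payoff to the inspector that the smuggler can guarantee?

Column maxima: Route-1 → 2, Route-2 → -10, Route-3 → 0.
The smallest of these is -10.

-10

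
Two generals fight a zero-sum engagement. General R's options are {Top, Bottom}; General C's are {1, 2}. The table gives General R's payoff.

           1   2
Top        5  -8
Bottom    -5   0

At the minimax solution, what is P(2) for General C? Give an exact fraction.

5/9

Row minima: Top → -8, Bottom → -5; maximin = -5.
Column maxima: 1 → 5, 2 → 0; minimax = 0.
-5 ≠ 0, so there is no saddle point; optimal play is mixed.
Let General R play Top with probability p. Expected payoff against 1: 5p + (-5)(1−p) = 10p − 5; against 2: (-8)p + 0(1−p) = −8p.
Setting these equal: 10p − 5 = −8p ⇒ 18p = 5 ⇒ p = 5/18, and the value is (10)·(5/18) − 5 = -20/9.
For General C: with q = P(1), equating Top's and Bottom's payoffs gives 13q − 8 = −5q ⇒ q = 4/9.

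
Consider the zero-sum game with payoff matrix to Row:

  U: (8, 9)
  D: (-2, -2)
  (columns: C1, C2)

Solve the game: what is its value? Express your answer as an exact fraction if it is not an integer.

Row minima: U → 8, D → -2; maximin = 8.
Column maxima: C1 → 8, C2 → 9; minimax = 8.
Since maximin = minimax = 8, there is a saddle point and the value is 8.

8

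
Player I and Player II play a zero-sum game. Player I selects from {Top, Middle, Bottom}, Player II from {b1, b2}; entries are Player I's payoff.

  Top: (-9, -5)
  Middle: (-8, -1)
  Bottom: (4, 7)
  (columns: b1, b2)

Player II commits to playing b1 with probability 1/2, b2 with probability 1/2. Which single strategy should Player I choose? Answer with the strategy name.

Expected payoff of Top: (1/2)·(-9) + (1/2)·(-5) = -7.
Expected payoff of Middle: (1/2)·(-8) + (1/2)·(-1) = -9/2.
Expected payoff of Bottom: (1/2)·4 + (1/2)·7 = 11/2.
The largest is 11/2, so Player I's best response is Bottom.

Bottom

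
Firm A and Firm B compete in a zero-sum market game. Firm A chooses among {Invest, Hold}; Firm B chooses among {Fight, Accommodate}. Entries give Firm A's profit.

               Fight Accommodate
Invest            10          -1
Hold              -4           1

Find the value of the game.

Row minima: Invest → -1, Hold → -4; maximin = -1.
Column maxima: Fight → 10, Accommodate → 1; minimax = 1.
-1 ≠ 1, so there is no saddle point; optimal play is mixed.
Let Firm A play Invest with probability p. Expected payoff against Fight: 10p + (-4)(1−p) = 14p − 4; against Accommodate: (-1)p + 1(1−p) = −2p + 1.
Setting these equal: 14p − 4 = −2p + 1 ⇒ 16p = 5 ⇒ p = 5/16, and the value is (14)·(5/16) − 4 = 3/8.
For Firm B: with q = P(Fight), equating Invest's and Hold's payoffs gives 11q − 1 = −5q + 1 ⇒ q = 1/8.

3/8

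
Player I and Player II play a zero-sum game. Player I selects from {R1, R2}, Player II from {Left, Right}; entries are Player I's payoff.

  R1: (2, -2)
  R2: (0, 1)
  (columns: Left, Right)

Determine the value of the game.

2/5

Row minima: R1 → -2, R2 → 0; maximin = 0.
Column maxima: Left → 2, Right → 1; minimax = 1.
0 ≠ 1, so there is no saddle point; optimal play is mixed.
Let Player I play R1 with probability p. Expected payoff against Left: 2p + 0(1−p) = 2p; against Right: (-2)p + 1(1−p) = −3p + 1.
Setting these equal: 2p = −3p + 1 ⇒ 5p = 1 ⇒ p = 1/5, and the value is (2)·(1/5) = 2/5.
For Player II: with q = P(Left), equating R1's and R2's payoffs gives 4q − 2 = −q + 1 ⇒ q = 3/5.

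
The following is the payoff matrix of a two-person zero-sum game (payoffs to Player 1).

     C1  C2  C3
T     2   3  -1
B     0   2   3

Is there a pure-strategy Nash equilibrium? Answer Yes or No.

No

Row minima: T → -1, B → 0; maximin = 0.
Column maxima: C1 → 2, C2 → 3, C3 → 3; minimax = 2.
0 ≠ 2, so no pure-strategy equilibrium exists.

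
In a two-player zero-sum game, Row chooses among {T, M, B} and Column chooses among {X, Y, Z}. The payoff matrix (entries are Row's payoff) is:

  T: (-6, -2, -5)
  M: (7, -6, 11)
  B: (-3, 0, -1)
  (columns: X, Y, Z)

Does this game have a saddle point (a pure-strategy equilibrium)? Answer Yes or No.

No

Row minima: T → -6, M → -6, B → -3; maximin = -3.
Column maxima: X → 7, Y → 0, Z → 11; minimax = 0.
-3 ≠ 0, so no pure-strategy equilibrium exists.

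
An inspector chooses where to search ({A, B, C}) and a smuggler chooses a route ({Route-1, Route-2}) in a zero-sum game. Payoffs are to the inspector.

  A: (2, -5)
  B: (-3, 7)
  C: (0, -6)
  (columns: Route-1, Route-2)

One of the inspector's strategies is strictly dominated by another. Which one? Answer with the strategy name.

C

A gives a strictly higher payoff than C against every column: 2 > 0, -5 > -6.
So C is strictly dominated and the inspector never plays it.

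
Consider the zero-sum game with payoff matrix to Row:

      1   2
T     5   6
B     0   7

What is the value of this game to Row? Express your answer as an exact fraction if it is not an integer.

5

Row minima: T → 5, B → 0; maximin = 5.
Column maxima: 1 → 5, 2 → 7; minimax = 5.
Since maximin = minimax = 5, there is a saddle point and the value is 5.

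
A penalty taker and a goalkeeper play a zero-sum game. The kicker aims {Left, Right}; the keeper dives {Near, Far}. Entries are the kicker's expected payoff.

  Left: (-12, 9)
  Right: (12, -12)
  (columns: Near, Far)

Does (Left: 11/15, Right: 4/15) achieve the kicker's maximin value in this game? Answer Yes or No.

Against Near this mix gives (11/15)·(-12) + (4/15)·12 = -28/5.
Against Far this mix gives (11/15)·9 + (4/15)·(-12) = 17/5.
The keeper will play Near, holding the kicker to -28/5. Shifting weight toward the row that does better against Near would raise this floor (the equalizing mix achieves -4/5 against both Near and Far), so the proposed strategy is not optimal.

No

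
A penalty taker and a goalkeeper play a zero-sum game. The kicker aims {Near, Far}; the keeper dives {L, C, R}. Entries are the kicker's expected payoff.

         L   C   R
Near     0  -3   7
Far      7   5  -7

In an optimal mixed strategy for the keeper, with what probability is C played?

Row minima: Near → -3, Far → -7; maximin = -3.
Column maxima: L → 7, C → 5, R → 7; minimax = 5.
-3 ≠ 5, so there is no saddle point; optimal play is mixed.
L is strictly dominated by C (it gives the kicker strictly more in every row), so the keeper never plays it.
On the remaining 2×2 (Near, Far vs C, R):
Let the kicker play Near with probability p. Expected payoff against C: (-3)p + 5(1−p) = −8p + 5; against R: 7p + (-7)(1−p) = 14p − 7.
Setting these equal: −8p + 5 = 14p − 7 ⇒ −22p = -12 ⇒ p = 6/11, and the value is (-8)·(6/11) + 5 = 7/11.
For the keeper: with q = P(C), equating Near's and Far's payoffs gives −10q + 7 = 12q − 7 ⇒ q = 7/11.

7/11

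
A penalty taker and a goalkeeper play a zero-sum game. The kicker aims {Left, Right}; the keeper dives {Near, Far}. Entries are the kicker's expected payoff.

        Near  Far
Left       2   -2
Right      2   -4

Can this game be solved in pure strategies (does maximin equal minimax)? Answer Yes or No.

Row minima: Left → -2, Right → -4; maximin = -2.
Column maxima: Near → 2, Far → -2; minimax = -2.
maximin = minimax = -2, so a saddle point exists.

Yes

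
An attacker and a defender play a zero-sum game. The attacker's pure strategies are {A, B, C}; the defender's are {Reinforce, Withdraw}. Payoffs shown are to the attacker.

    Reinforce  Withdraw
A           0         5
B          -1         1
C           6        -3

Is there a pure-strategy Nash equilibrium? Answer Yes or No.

No

Row minima: A → 0, B → -1, C → -3; maximin = 0.
Column maxima: Reinforce → 6, Withdraw → 5; minimax = 5.
0 ≠ 5, so no pure-strategy equilibrium exists.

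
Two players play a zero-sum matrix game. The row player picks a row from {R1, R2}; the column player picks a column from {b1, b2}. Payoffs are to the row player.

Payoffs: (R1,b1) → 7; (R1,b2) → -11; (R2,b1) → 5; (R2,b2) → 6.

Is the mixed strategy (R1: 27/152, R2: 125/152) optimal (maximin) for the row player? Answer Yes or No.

Against b1 this mix gives (27/152)·7 + (125/152)·5 = 407/76.
Against b2 this mix gives (27/152)·(-11) + (125/152)·6 = 453/152.
The column player will play b2, holding the row player to 453/152. Shifting weight toward the row that does better against b2 would raise this floor (the equalizing mix achieves 97/19 against both b2 and b1), so the proposed strategy is not optimal.

No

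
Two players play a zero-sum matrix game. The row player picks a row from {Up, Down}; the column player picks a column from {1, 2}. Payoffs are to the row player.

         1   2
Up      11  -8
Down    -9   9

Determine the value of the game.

27/37

Row minima: Up → -8, Down → -9; maximin = -8.
Column maxima: 1 → 11, 2 → 9; minimax = 9.
-8 ≠ 9, so there is no saddle point; optimal play is mixed.
Let the row player play Up with probability p. Expected payoff against 1: 11p + (-9)(1−p) = 20p − 9; against 2: (-8)p + 9(1−p) = −17p + 9.
Setting these equal: 20p − 9 = −17p + 9 ⇒ 37p = 18 ⇒ p = 18/37, and the value is (20)·(18/37) − 9 = 27/37.
For the column player: with q = P(1), equating Up's and Down's payoffs gives 19q − 8 = −18q + 9 ⇒ q = 17/37.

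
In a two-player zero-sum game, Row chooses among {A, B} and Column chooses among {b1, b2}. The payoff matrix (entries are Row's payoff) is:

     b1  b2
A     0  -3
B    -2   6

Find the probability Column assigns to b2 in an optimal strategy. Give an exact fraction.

Row minima: A → -3, B → -2; maximin = -2.
Column maxima: b1 → 0, b2 → 6; minimax = 0.
-2 ≠ 0, so there is no saddle point; optimal play is mixed.
Let Row play A with probability p. Expected payoff against b1: 0p + (-2)(1−p) = 2p − 2; against b2: (-3)p + 6(1−p) = −9p + 6.
Setting these equal: 2p − 2 = −9p + 6 ⇒ 11p = 8 ⇒ p = 8/11, and the value is (2)·(8/11) − 2 = -6/11.
For Column: with q = P(b1), equating A's and B's payoffs gives 3q − 3 = −8q + 6 ⇒ q = 9/11.

2/11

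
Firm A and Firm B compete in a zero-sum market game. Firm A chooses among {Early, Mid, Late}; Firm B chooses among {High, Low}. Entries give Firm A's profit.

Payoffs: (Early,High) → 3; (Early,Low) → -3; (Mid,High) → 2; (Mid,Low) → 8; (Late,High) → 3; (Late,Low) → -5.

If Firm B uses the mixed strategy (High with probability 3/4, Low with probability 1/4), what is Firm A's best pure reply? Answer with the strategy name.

Expected payoff of Early: (3/4)·3 + (1/4)·(-3) = 3/2.
Expected payoff of Mid: (3/4)·2 + (1/4)·8 = 7/2.
Expected payoff of Late: (3/4)·3 + (1/4)·(-5) = 1.
The largest is 7/2, so Firm A's best response is Mid.

Mid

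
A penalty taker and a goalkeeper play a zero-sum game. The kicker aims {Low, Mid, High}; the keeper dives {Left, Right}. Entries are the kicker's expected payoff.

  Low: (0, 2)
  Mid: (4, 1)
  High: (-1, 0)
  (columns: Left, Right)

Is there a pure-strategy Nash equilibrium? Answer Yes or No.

No

Row minima: Low → 0, Mid → 1, High → -1; maximin = 1.
Column maxima: Left → 4, Right → 2; minimax = 2.
1 ≠ 2, so no pure-strategy equilibrium exists.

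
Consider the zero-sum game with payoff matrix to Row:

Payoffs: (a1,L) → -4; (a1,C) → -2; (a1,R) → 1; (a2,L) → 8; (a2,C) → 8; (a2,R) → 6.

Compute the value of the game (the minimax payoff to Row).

Row minima: a1 → -4, a2 → 6; maximin = 6.
Column maxima: L → 8, C → 8, R → 6; minimax = 6.
Since maximin = minimax = 6, there is a saddle point and the value is 6.

6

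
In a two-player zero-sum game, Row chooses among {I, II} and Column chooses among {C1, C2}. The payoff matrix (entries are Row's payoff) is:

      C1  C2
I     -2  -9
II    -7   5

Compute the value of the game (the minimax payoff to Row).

Row minima: I → -9, II → -7; maximin = -7.
Column maxima: C1 → -2, C2 → 5; minimax = -2.
-7 ≠ -2, so there is no saddle point; optimal play is mixed.
Let Row play I with probability p. Expected payoff against C1: (-2)p + (-7)(1−p) = 5p − 7; against C2: (-9)p + 5(1−p) = −14p + 5.
Setting these equal: 5p − 7 = −14p + 5 ⇒ 19p = 12 ⇒ p = 12/19, and the value is (5)·(12/19) − 7 = -73/19.
For Column: with q = P(C1), equating I's and II's payoffs gives 7q − 9 = −12q + 5 ⇒ q = 14/19.

-73/19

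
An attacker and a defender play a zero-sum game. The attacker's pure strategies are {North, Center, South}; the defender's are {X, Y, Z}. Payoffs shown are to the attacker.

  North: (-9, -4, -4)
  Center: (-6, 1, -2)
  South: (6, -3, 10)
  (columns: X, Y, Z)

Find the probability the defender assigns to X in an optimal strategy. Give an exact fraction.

1/4

Row minima: North → -9, Center → -6, South → -3; maximin = -3.
Column maxima: X → 6, Y → 1, Z → 10; minimax = 1.
-3 ≠ 1, so there is no saddle point; optimal play is mixed.
North is strictly dominated by Center, so the attacker never plays it.
Z is strictly dominated by X (it gives the attacker strictly more in every row), so the defender never plays it.
On the remaining 2×2 (Center, South vs X, Y):
Let the attacker play Center with probability p. Expected payoff against X: (-6)p + 6(1−p) = −12p + 6; against Y: 1p + (-3)(1−p) = 4p − 3.
Setting these equal: −12p + 6 = 4p − 3 ⇒ −16p = -9 ⇒ p = 9/16, and the value is (-12)·(9/16) + 6 = -3/4.
For the defender: with q = P(X), equating Center's and South's payoffs gives −7q + 1 = 9q − 3 ⇒ q = 1/4.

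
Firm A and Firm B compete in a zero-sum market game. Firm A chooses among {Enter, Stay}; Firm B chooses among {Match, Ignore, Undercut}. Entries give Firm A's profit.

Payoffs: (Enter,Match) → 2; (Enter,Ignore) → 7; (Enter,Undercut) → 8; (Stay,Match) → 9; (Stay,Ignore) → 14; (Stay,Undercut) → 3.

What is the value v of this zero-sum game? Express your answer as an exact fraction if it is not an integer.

Row minima: Enter → 2, Stay → 3; maximin = 3.
Column maxima: Match → 9, Ignore → 14, Undercut → 8; minimax = 8.
3 ≠ 8, so there is no saddle point; optimal play is mixed.
Ignore is strictly dominated by Match (it gives Firm A strictly more in every row), so Firm B never plays it.
On the remaining 2×2 (Enter, Stay vs Match, Undercut):
Let Firm A play Enter with probability p. Expected payoff against Match: 2p + 9(1−p) = −7p + 9; against Undercut: 8p + 3(1−p) = 5p + 3.
Setting these equal: −7p + 9 = 5p + 3 ⇒ −12p = -6 ⇒ p = 1/2, and the value is (-7)·(1/2) + 9 = 11/2.
For Firm B: with q = P(Match), equating Enter's and Stay's payoffs gives −6q + 8 = 6q + 3 ⇒ q = 5/12.

11/2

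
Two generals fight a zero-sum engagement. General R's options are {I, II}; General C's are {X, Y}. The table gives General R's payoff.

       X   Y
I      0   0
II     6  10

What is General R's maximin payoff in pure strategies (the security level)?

Row minima: I → 0, II → 6.
The best of these is 6.

6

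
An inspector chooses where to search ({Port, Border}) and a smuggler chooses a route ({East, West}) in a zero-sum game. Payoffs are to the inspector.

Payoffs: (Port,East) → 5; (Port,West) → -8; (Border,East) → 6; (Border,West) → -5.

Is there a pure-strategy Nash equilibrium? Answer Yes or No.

Yes

Row minima: Port → -8, Border → -5; maximin = -5.
Column maxima: East → 6, West → -5; minimax = -5.
maximin = minimax = -5, so a saddle point exists.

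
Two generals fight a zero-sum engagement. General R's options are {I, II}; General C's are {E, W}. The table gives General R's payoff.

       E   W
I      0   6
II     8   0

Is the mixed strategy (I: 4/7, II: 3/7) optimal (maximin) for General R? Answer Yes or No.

Against E this mix gives (4/7)·0 + (3/7)·8 = 24/7.
Against W this mix gives (4/7)·6 + (3/7)·0 = 24/7.
All of General C's active replies (E, W) yield 24/7, and no column does worse for General R. The mix makes General C indifferent and guarantees 24/7, so it is optimal.

Yes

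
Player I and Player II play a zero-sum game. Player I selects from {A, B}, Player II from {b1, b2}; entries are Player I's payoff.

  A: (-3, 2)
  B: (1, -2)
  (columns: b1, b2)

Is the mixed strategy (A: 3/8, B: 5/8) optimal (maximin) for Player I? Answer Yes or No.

Yes

Against b1 this mix gives (3/8)·(-3) + (5/8)·1 = -1/2.
Against b2 this mix gives (3/8)·2 + (5/8)·(-2) = -1/2.
All of Player II's active replies (b1, b2) yield -1/2, and no column does worse for Player I. The mix makes Player II indifferent and guarantees -1/2, so it is optimal.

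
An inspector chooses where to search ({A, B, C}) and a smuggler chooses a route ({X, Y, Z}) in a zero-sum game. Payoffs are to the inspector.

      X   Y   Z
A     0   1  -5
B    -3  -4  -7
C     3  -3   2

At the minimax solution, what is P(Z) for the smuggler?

Row minima: A → -5, B → -7, C → -3; maximin = -3.
Column maxima: X → 3, Y → 1, Z → 2; minimax = 1.
-3 ≠ 1, so there is no saddle point; optimal play is mixed.
B is strictly dominated by A, so the inspector never plays it.
X is strictly dominated by Z (it gives the inspector strictly more in every row), so the smuggler never plays it.
On the remaining 2×2 (A, C vs Y, Z):
Let the inspector play A with probability p. Expected payoff against Y: 1p + (-3)(1−p) = 4p − 3; against Z: (-5)p + 2(1−p) = −7p + 2.
Setting these equal: 4p − 3 = −7p + 2 ⇒ 11p = 5 ⇒ p = 5/11, and the value is (4)·(5/11) − 3 = -13/11.
For the smuggler: with q = P(Y), equating A's and C's payoffs gives 6q − 5 = −5q + 2 ⇒ q = 7/11.

4/11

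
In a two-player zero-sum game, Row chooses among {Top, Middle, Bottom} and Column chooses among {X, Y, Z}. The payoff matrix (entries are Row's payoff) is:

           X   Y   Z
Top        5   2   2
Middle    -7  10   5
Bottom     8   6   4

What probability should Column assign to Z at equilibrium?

15/16

Row minima: Top → 2, Middle → -7, Bottom → 4; maximin = 4.
Column maxima: X → 8, Y → 10, Z → 5; minimax = 5.
4 ≠ 5, so there is no saddle point; optimal play is mixed.
Top is strictly dominated by Bottom, so Row never plays it.
With Top eliminated, Y is strictly dominated by Z (it gives Row strictly more in every remaining row), so Column never plays it.
On the remaining 2×2 (Middle, Bottom vs X, Z):
Let Row play Middle with probability p. Expected payoff against X: (-7)p + 8(1−p) = −15p + 8; against Z: 5p + 4(1−p) = p + 4.
Setting these equal: −15p + 8 = p + 4 ⇒ −16p = -4 ⇒ p = 1/4, and the value is (-15)·(1/4) + 8 = 17/4.
For Column: with q = P(X), equating Middle's and Bottom's payoffs gives −12q + 5 = 4q + 4 ⇒ q = 1/16.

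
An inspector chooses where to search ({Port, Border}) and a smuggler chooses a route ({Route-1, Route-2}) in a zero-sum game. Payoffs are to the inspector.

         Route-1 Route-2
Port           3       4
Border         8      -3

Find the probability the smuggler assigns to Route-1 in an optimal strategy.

7/12

Row minima: Port → 3, Border → -3; maximin = 3.
Column maxima: Route-1 → 8, Route-2 → 4; minimax = 4.
3 ≠ 4, so there is no saddle point; optimal play is mixed.
Let the inspector play Port with probability p. Expected payoff against Route-1: 3p + 8(1−p) = −5p + 8; against Route-2: 4p + (-3)(1−p) = 7p − 3.
Setting these equal: −5p + 8 = 7p − 3 ⇒ −12p = -11 ⇒ p = 11/12, and the value is (-5)·(11/12) + 8 = 41/12.
For the smuggler: with q = P(Route-1), equating Port's and Border's payoffs gives −q + 4 = 11q − 3 ⇒ q = 7/12.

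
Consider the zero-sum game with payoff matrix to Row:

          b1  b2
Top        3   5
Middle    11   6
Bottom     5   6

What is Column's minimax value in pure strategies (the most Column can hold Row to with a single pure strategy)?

6

Column maxima: b1 → 11, b2 → 6.
The smallest of these is 6.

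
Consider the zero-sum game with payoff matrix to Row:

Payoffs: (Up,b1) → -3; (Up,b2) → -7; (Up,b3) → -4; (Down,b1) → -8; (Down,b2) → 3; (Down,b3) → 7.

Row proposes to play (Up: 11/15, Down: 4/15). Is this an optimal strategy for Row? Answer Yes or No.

Yes

Against b1 this mix gives (11/15)·(-3) + (4/15)·(-8) = -13/3.
Against b2 this mix gives (11/15)·(-7) + (4/15)·3 = -13/3.
Against b3 this mix gives (11/15)·(-4) + (4/15)·7 = -16/15.
All of Column's active replies (b1, b2) yield -13/3, and no column does worse for Row. The mix makes Column indifferent and guarantees -13/3, so it is optimal.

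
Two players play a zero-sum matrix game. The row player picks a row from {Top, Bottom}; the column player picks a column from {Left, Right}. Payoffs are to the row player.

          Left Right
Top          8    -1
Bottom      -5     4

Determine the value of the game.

Row minima: Top → -1, Bottom → -5; maximin = -1.
Column maxima: Left → 8, Right → 4; minimax = 4.
-1 ≠ 4, so there is no saddle point; optimal play is mixed.
Let the row player play Top with probability p. Expected payoff against Left: 8p + (-5)(1−p) = 13p − 5; against Right: (-1)p + 4(1−p) = −5p + 4.
Setting these equal: 13p − 5 = −5p + 4 ⇒ 18p = 9 ⇒ p = 1/2, and the value is (13)·(1/2) − 5 = 3/2.
For the column player: with q = P(Left), equating Top's and Bottom's payoffs gives 9q − 1 = −9q + 4 ⇒ q = 5/18.

3/2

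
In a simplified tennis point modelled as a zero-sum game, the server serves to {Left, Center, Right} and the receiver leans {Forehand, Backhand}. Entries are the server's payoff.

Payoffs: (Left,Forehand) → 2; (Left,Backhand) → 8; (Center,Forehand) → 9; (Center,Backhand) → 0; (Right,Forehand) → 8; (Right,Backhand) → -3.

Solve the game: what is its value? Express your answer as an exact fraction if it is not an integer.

24/5

Row minima: Left → 2, Center → 0, Right → -3; maximin = 2.
Column maxima: Forehand → 9, Backhand → 8; minimax = 8.
2 ≠ 8, so there is no saddle point; optimal play is mixed.
Right is strictly dominated by Center, so the server never plays it.
On the remaining 2×2 (Left, Center vs Forehand, Backhand):
Let the server play Left with probability p. Expected payoff against Forehand: 2p + 9(1−p) = −7p + 9; against Backhand: 8p + 0(1−p) = 8p.
Setting these equal: −7p + 9 = 8p ⇒ −15p = -9 ⇒ p = 3/5, and the value is (-7)·(3/5) + 9 = 24/5.
For the receiver: with q = P(Forehand), equating Left's and Center's payoffs gives −6q + 8 = 9q ⇒ q = 8/15.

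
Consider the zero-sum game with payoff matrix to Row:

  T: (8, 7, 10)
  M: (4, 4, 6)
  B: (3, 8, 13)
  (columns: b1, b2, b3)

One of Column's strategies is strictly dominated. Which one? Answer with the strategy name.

b3

b1 holds Row's payoff strictly below b3 in every row: 8 < 10, 4 < 6, 3 < 13.
So b3 is strictly dominated for Column.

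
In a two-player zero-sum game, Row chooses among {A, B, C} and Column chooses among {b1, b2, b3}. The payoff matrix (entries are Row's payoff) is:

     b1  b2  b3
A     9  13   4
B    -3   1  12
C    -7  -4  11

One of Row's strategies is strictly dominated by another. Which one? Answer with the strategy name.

B gives a strictly higher payoff than C against every column: -3 > -7, 1 > -4, 12 > 11.
So C is strictly dominated and Row never plays it.

C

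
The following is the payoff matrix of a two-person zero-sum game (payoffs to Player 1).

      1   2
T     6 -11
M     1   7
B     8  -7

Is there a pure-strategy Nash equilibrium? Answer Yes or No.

Row minima: T → -11, M → 1, B → -7; maximin = 1.
Column maxima: 1 → 8, 2 → 7; minimax = 7.
1 ≠ 7, so no pure-strategy equilibrium exists.

No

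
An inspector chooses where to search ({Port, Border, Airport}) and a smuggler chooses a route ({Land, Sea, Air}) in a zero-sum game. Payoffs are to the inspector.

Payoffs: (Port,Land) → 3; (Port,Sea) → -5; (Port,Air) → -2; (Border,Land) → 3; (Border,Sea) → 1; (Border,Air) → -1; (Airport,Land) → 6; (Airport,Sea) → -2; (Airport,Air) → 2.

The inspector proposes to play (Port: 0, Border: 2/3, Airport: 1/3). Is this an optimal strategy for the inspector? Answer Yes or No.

Yes

Against Land this mix gives (2/3)·3 + (1/3)·6 = 4.
Against Sea this mix gives (2/3)·1 + (1/3)·(-2) = 0.
Against Air this mix gives (2/3)·(-1) + (1/3)·2 = 0.
All of the smuggler's active replies (Sea, Air) yield 0, and no column does worse for the inspector. The mix makes the smuggler indifferent and guarantees 0, so it is optimal.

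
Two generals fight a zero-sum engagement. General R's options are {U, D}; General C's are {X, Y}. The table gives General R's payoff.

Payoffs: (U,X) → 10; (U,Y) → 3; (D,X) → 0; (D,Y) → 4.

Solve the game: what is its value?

Row minima: U → 3, D → 0; maximin = 3.
Column maxima: X → 10, Y → 4; minimax = 4.
3 ≠ 4, so there is no saddle point; optimal play is mixed.
Let General R play U with probability p. Expected payoff against X: 10p + 0(1−p) = 10p; against Y: 3p + 4(1−p) = −p + 4.
Setting these equal: 10p = −p + 4 ⇒ 11p = 4 ⇒ p = 4/11, and the value is (10)·(4/11) = 40/11.
For General C: with q = P(X), equating U's and D's payoffs gives 7q + 3 = −4q + 4 ⇒ q = 1/11.

40/11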